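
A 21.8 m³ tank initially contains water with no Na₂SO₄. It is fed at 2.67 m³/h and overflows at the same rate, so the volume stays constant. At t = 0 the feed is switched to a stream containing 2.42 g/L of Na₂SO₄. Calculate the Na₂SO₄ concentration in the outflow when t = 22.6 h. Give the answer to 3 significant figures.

Transient balance on the dissolved component: V dC/dt = Q(C_in − C).
Time constant τ = V/Q = 21.8/2.67 = 8.1648 h.
This is linear first-order; C(t) = C_in + (C₀ − C_in) e^(−t/τ).
C(22.6) = 2.42 + (0 − 2.42)·e^(−22.6/8.1648) = 2.42 + (-2.4200)·0.062789 = 2.2681 g/L.

2.27 g/L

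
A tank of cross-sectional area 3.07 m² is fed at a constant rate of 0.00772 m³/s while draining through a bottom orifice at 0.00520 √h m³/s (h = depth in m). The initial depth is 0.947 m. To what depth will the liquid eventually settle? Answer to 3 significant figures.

2.20 m

Mass balance (ρ constant): A dh/dt = Q_in − 0.00520 √h. At steady state dh/dt = 0:
Q_in = 0.00520 √h_ss ⇒ √h_ss = 0.00772/0.00520 = 1.4846.
h_ss = 1.4846² = 2.2041 m. (Since h₀ = 0.947 m < h_ss, the level will rise toward this value.)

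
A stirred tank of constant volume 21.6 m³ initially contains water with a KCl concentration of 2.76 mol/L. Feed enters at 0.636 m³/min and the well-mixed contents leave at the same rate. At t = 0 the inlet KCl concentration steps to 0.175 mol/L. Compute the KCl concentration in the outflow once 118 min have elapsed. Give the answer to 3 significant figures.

Unsteady species balance (constant V, well mixed): V dC/dt = Q(C_in − C).
Time constant τ = V/Q = 21.6/0.636 = 33.962 min.
Integrating: C(t) = C_in + (C₀ − C_in) e^(−t/τ).
C(118) = 0.175 + (2.76 − 0.175)·e^(−118/33.962) = 0.175 + (2.5850)·0.030979 = 0.25508 mol/L.

0.255 mol/L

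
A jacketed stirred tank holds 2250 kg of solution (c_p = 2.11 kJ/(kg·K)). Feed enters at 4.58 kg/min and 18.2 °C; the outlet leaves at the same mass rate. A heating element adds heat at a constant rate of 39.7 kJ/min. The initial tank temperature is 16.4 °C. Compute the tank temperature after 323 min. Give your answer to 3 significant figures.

19.2 °C

M c_p dT/dt = ṁ c_p (T_in − T) + Q̇.
τ = M/ṁ = 491.27 min; T_ss = T_in + Q̇/(ṁ c_p) = 18.2 + 39.7/(4.58·2.11) = 22.308 °C.
Integrating: T(t) = T_ss + (T₀ − T_ss) e^(−t/τ).
T(323) = 22.308 + (-5.9081)·e^(−323/491.27) = 22.308 + (-5.9081)·0.51815 = 19.247 °C.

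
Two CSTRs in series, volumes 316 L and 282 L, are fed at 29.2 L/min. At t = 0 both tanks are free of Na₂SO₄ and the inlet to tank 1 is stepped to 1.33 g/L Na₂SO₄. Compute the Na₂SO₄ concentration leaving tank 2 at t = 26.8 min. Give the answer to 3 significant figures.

Species balance on tank i: dCᵢ/dt = (Cᵢ₋₁ − Cᵢ)/τᵢ with τᵢ = Vᵢ/Q.
τ₁ = 316/29.2 = 10.822 min; τ₂ = 282/29.2 = 9.6575 min.
Solving the cascade with C₁(0)=C₂(0)=0 gives C₂(t) = C_in[1 − (τ₁ e^(−t/τ₁) − τ₂ e^(−t/τ₂))/(τ₁ − τ₂)].
At t = 26.8: e^(−t/τ₁) = 0.084041, e^(−t/τ₂) = 0.062347.
C₂ = 1.33·[1 − (10.822·0.084041 − 9.6575·0.062347)/(1.1644)] = 1.33·0.73603 = 0.97892 g/L.

0.979 g/L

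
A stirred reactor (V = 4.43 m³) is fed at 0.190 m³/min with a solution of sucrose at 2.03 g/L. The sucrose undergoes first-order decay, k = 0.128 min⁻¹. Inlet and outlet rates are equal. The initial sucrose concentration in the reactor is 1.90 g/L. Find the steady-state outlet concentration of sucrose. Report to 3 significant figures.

Accumulation = in − out − consumed: V dC/dt = Q C_in − Q C − k V C.
At steady state: 0 = Q C_in − (Q + kV) C_ss, so C_ss = Q C_in/(Q + kV).
C_ss = 0.190·2.03/(0.190 + 0.128·4.43) = 0.38570/0.75704 = 0.50948 g/L.

0.509 g/L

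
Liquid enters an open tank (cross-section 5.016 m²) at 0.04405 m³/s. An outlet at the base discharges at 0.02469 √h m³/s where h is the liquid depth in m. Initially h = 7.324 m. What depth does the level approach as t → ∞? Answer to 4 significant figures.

3.183 m

A dh/dt = Q_in − 0.02469 √h. Steady state requires inflow = outflow:
Q_in = 0.02469 √h_ss ⇒ √h_ss = 0.04405/0.02469 = 1.78412.
h_ss = 1.78412² = 3.18310 m. (Since h₀ = 7.324 m > h_ss, the level will fall toward this value.)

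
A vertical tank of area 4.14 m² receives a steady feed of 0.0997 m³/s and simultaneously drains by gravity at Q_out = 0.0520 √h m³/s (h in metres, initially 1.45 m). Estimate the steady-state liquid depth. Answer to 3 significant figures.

3.68 m

Level balance: A dh/dt = 0.0997 − 0.0520 √h. Setting dh/dt = 0:
Q_in = 0.0520 √h_ss ⇒ √h_ss = 0.0997/0.0520 = 1.9173.
h_ss = 1.9173² = 3.6761 m. (Since h₀ = 1.45 m < h_ss, the level will rise toward this value.)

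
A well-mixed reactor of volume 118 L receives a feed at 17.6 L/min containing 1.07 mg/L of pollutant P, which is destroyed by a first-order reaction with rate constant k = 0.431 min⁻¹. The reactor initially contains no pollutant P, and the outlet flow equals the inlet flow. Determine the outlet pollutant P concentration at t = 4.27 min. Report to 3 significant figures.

Accumulation = in − out − consumed: V dC/dt = Q C_in − Q C − k V C.
dC/dt = (Q/V) C_in − (Q/V + k) C; effective rate a = Q/V + k = 0.14915 + 0.431 = 0.58015 min⁻¹.
C_ss = Q C_in/(Q + kV) = 0.27509 mg/L; C(t) = C_ss + (C₀ − C_ss) e^(−a t).
C(4.27) = 0.27509 + (-0.27509)·e^(−0.58015·4.27) = 0.27509 + (-0.27509)·0.083974 = 0.25199 mg/L.

0.252 mg/L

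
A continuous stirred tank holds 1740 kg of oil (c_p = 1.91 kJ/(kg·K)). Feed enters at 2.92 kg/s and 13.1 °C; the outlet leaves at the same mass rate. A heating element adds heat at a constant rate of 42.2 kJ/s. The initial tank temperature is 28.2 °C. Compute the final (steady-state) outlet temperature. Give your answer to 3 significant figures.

20.7 °C

M c_p dT/dt = ṁ c_p (T_in − T) + Q̇.
At steady state dT/dt = 0 ⇒ T_ss = T_in + Q̇/(ṁ c_p) = 13.1 + 42.2/(2.92·1.91) = 20.667 °C.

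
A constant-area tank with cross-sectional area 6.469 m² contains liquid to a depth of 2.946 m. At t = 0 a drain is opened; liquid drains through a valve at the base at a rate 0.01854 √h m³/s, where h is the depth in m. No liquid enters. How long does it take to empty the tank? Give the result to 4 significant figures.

Mass balance (ρ constant): A dh/dt = −0.01854 √h.
∫ h^(−1/2) dh = −(0.01854/A) ∫ dt, giving 2√h = 2√h₀ − (0.01854/A) t.
Set h = 0: 2√h₀ = (0.01854/A) t_empty ⇒ t_empty = 2A√h₀/0.01854.
t_empty = 2·6.469·√2.946/0.01854 = 12.9380·1.71639/0.01854 = 1197.77 s.

1198 s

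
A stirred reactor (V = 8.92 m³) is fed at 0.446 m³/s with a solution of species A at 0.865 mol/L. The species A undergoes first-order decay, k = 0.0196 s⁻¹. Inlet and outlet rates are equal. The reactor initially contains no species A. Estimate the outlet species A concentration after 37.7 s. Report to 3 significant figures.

0.576 mol/L

Accumulation = in − out − consumed: V dC/dt = Q C_in − Q C − k V C.
dC/dt = (Q/V) C_in − (Q/V + k) C; effective rate a = Q/V + k = 0.050000 + 0.0196 = 0.069600 s⁻¹.
C_ss = Q C_in/(Q + kV) = 0.62141 mol/L; C(t) = C_ss + (C₀ − C_ss) e^(−a t).
C(37.7) = 0.62141 + (-0.62141)·e^(−0.069600·37.7) = 0.62141 + (-0.62141)·0.072518 = 0.57634 mol/L.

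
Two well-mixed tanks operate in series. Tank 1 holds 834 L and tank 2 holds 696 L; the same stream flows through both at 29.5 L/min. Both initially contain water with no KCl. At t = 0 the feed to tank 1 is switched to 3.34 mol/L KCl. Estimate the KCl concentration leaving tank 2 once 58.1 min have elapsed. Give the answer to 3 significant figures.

2.19 mol/L

Each tank obeys Vᵢ dCᵢ/dt = Q(Cᵢ₋₁ − Cᵢ), so τᵢ = Vᵢ/Q.
τ₁ = 834/29.5 = 28.271 min; τ₂ = 696/29.5 = 23.593 min.
Tank 1: C₁ = C_in(1 − e^(−t/τ₁)). Tank 2 (τ₁ ≠ τ₂): C₂ = C_in[1 − (τ₁ e^(−t/τ₁) − τ₂ e^(−t/τ₂))/(τ₁ − τ₂)].
At t = 58.1: e^(−t/τ₁) = 0.12808, e^(−t/τ₂) = 0.085216.
C₂ = 3.34·[1 − (28.271·0.12808 − 23.593·0.085216)/(4.6780)] = 3.34·0.65573 = 2.1901 mol/L.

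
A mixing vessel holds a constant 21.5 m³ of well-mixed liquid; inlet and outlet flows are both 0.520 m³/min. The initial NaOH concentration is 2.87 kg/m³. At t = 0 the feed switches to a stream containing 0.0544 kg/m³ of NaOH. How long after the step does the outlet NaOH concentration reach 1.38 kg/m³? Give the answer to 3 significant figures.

31.1 min

Species balance: V dC/dt = Q(C_in − C) ⇒ τ = V/Q = 41.346 min.
C(t) = C_in + (C₀ − C_in) e^(−t/τ). Set C = 1.38 and solve for t:
e^(−t/τ) = (C − C_in)/(C₀ − C_in) = (1.38 − 0.0544)/(2.87 − 0.0544) = 0.47081
t = −τ ln(…) = 41.346 × 0.75331 = 31.146 min.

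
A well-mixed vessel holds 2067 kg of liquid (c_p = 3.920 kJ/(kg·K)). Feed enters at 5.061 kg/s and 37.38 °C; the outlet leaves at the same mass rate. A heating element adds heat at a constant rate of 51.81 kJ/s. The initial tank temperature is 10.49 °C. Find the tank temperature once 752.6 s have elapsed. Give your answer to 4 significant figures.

Energy balance: M c_p dT/dt = ṁ c_p (T_in − T) + 51.81.
Rearrange: dT/dt = (T_ss − T)/τ with τ = M/ṁ = 408.417 s and T_ss = T_in + Q̇/(ṁ c_p) = 39.9915 °C.
Integrating: T(t) = T_ss + (T₀ − T_ss) e^(−t/τ).
T(752.6) = 39.9915 + (-29.5015)·e^(−752.6/408.417) = 39.9915 + (-29.5015)·0.158386 = 35.3189 °C.

35.32 °C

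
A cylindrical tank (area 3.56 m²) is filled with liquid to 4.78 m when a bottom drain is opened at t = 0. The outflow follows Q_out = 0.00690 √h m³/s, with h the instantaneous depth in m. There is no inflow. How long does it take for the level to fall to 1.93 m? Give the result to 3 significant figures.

822 s

With no inflow, A dh/dt = −0.00690 √h.
Separate and integrate: 2(√h − √h₀) = −(0.00690/A) t.
t = 2A(√h₀ − √h)/0.00690 = 2·3.56·(√4.78 − √1.93)/0.00690
  = 7.1200 × (2.1863 − 1.3892) / 0.00690 = 822.49 s.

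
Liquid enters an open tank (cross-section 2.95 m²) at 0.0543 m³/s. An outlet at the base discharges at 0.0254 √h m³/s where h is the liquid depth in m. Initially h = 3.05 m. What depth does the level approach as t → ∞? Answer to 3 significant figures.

A dh/dt = Q_in − 0.0254 √h. Steady state requires inflow = outflow:
Q_in = 0.0254 √h_ss ⇒ √h_ss = 0.0543/0.0254 = 2.1378.
h_ss = 2.1378² = 4.5702 m. (Since h₀ = 3.05 m < h_ss, the level will rise toward this value.)

4.57 m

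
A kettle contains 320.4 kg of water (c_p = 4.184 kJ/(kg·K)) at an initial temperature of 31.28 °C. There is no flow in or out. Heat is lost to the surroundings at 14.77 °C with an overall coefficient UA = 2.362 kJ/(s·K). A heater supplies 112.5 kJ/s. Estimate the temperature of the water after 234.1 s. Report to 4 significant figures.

41.80 °C

Energy balance: M c_p dT/dt = −UA(T − T_amb) + Q̇.
dT/dt = (T_ss − T)/τ with T_ss = T_amb + Q̇/UA = 14.77 + 112.5/2.362 = 62.3991 °C, τ = M c_p/UA = 320.4·4.184/2.362 = 567.550 s.
Solution: T(t) = T_ss + (T₀ − T_ss) e^(−t/τ).
T(234.1) = 62.3991 + (-31.1191)·0.662010 = 41.7980 °C.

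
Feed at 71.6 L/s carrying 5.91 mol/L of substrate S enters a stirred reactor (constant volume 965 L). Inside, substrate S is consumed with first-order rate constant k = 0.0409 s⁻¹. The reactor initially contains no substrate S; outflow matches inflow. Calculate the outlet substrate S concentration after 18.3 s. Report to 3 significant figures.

3.35 mol/L

V dC/dt = Q(C_in − C) − k V C.
dC/dt = (Q/V) C_in − (Q/V + k) C; effective rate a = Q/V + k = 0.074197 + 0.0409 = 0.11510 s⁻¹.
C_ss = Q C_in/(Q + kV) = 3.8099 mol/L; C(t) = C_ss + (C₀ − C_ss) e^(−a t).
C(18.3) = 3.8099 + (-3.8099)·e^(−0.11510·18.3) = 3.8099 + (-3.8099)·0.12169 = 3.3462 mol/L.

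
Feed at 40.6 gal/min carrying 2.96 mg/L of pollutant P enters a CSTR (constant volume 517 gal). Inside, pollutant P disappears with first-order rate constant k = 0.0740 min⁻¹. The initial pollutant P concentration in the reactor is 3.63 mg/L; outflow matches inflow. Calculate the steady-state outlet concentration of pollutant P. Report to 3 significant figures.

1.52 mg/L

V dC/dt = Q(C_in − C) − k V C.
At steady state: 0 = Q C_in − (Q + kV) C_ss, so C_ss = Q C_in/(Q + kV).
C_ss = 40.6·2.96/(40.6 + 0.0740·517) = 120.18/78.858 = 1.5240 mg/L.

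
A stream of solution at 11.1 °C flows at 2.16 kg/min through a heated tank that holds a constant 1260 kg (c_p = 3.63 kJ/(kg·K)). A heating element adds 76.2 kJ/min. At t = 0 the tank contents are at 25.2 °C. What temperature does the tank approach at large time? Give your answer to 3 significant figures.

First-law balance (no shaft work): M c_p dT/dt = ṁ c_p (T_in − T) + 76.2.
At steady state dT/dt = 0 ⇒ T_ss = T_in + Q̇/(ṁ c_p) = 11.1 + 76.2/(2.16·3.63) = 20.818 °C.

20.8 °C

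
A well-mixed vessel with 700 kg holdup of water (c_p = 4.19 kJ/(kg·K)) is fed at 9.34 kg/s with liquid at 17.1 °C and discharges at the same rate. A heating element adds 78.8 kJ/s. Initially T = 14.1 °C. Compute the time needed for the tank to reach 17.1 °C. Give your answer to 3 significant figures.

68.4 s

Energy balance: M c_p dT/dt = ṁ c_p (T_in − T) + 78.8.
τ = M/ṁ = 74.946 s; T_ss = T_in + Q̇/(ṁ c_p) = 19.114 °C.
T(t) = T_ss + (T₀ − T_ss) e^(−t/τ). Set T = 17.1:
e^(−t/τ) = (17.1 − 19.114)/(14.1 − 19.114) = 0.40162
t = −74.946 · ln(0.40162) = 68.369 s.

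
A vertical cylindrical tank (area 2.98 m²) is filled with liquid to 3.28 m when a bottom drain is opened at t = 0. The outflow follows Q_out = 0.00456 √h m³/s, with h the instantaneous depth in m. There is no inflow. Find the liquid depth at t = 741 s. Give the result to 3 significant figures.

A dh/dt = −Q_out = −0.00456 √h.
∫ h^(−1/2) dh = −(0.00456/A) ∫ dt, giving 2√h = 2√h₀ − (0.00456/A) t.
√h = √3.28 − 0.00456·741/(2·2.98) = 1.8111 − 0.56694 = 1.2441.
h = 1.2441² = 1.5479 m.

1.55 m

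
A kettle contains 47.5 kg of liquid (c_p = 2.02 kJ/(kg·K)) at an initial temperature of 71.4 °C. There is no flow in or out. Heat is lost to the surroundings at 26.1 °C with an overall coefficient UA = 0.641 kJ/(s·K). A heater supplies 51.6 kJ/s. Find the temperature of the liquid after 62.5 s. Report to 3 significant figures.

Lumped-capacitance energy balance: M c_p dT/dt = UA(T_amb − T) + Q̇.
dT/dt = (T_ss − T)/τ with T_ss = T_amb + Q̇/UA = 26.1 + 51.6/0.641 = 106.60 °C, τ = M c_p/UA = 47.5·2.02/0.641 = 149.69 s.
Integrating: T(t) = T_ss + (T₀ − T_ss) e^(−t/τ).
T(62.5) = 106.60 + (-35.199)·0.65867 = 83.415 °C.

83.4 °C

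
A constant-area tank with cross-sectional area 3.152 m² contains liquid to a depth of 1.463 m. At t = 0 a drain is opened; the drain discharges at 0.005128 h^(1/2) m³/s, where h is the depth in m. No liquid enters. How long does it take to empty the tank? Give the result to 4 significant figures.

1487 s

With no inflow, A dh/dt = −0.005128 √h.
∫ h^(−1/2) dh = −(0.005128/A) ∫ dt, giving 2√h = 2√h₀ − (0.005128/A) t.
Set h = 0: 2√h₀ = (0.005128/A) t_empty ⇒ t_empty = 2A√h₀/0.005128.
t_empty = 2·3.152·√1.463/0.005128 = 6.30400·1.20955/0.005128 = 1486.93 s.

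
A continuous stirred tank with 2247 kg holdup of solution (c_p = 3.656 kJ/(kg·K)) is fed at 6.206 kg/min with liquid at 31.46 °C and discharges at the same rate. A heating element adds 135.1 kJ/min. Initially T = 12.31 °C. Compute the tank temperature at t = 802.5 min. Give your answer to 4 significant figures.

M c_p dT/dt = ṁ c_p (T_in − T) + Q̇.
τ = M/ṁ = 362.069 min; T_ss = T_in + Q̇/(ṁ c_p) = 31.46 + 135.1/(6.206·3.656) = 37.4144 °C.
Solution: T(t) = T_ss + (T₀ − T_ss) e^(−t/τ).
T(802.5) = 37.4144 + (-25.1044)·e^(−802.5/362.069) = 37.4144 + (-25.1044)·0.108998 = 34.6781 °C.

34.68 °C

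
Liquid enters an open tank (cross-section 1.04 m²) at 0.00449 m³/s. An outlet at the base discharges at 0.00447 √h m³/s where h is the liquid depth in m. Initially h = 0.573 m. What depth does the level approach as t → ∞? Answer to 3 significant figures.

1.01 m

Level balance: A dh/dt = 0.00449 − 0.00447 √h. Setting dh/dt = 0:
Q_in = 0.00447 √h_ss ⇒ √h_ss = 0.00449/0.00447 = 1.0045.
h_ss = 1.0045² = 1.0090 m. (Since h₀ = 0.573 m < h_ss, the level will rise toward this value.)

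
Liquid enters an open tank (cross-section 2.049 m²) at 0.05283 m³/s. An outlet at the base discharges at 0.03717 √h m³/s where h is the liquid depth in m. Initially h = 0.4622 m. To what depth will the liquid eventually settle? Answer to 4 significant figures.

2.020 m

Volume balance on the tank: A dh/dt = Q_in − 0.03717 √h. At steady state dh/dt = 0:
Q_in = 0.03717 √h_ss ⇒ √h_ss = 0.05283/0.03717 = 1.42131.
h_ss = 1.42131² = 2.02012 m. (Since h₀ = 0.4622 m < h_ss, the level will rise toward this value.)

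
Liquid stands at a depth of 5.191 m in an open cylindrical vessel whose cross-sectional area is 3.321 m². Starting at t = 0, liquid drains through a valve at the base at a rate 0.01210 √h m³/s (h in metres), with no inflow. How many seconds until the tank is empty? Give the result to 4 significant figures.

A dh/dt = −Q_out = −0.01210 √h.
This is separable: 2 d(√h)/dt = −0.01210/A, so √h = √h₀ − (0.01210/(2A)) t.
Tank is empty when √h = 0: t_empty = 2A√h₀/0.01210.
t_empty = 2·3.321·√5.191/0.01210 = 6.64200·2.27838/0.01210 = 1250.66 s.

1251 s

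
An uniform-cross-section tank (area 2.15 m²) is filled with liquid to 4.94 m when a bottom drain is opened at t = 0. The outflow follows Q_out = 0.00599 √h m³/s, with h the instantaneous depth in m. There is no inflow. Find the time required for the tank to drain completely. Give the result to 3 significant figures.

1600 s

A dh/dt = −Q_out = −0.00599 √h.
Separate and integrate: 2(√h − √h₀) = −(0.00599/A) t.
Tank is empty when √h = 0: t_empty = 2A√h₀/0.00599.
t_empty = 2·2.15·√4.94/0.00599 = 4.3000·2.2226/0.00599 = 1595.5 s.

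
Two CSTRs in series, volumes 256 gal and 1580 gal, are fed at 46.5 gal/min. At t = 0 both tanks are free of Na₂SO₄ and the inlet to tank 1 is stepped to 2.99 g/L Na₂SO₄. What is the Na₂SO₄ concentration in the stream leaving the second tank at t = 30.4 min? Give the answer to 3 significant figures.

Species balance on tank i: dCᵢ/dt = (Cᵢ₋₁ − Cᵢ)/τᵢ with τᵢ = Vᵢ/Q.
τ₁ = 256/46.5 = 5.5054 min; τ₂ = 1580/46.5 = 33.978 min.
Tank 1: C₁ = C_in(1 − e^(−t/τ₁)). Tank 2 (τ₁ ≠ τ₂): C₂ = C_in[1 − (τ₁ e^(−t/τ₁) − τ₂ e^(−t/τ₂))/(τ₁ − τ₂)].
At t = 30.4: e^(−t/τ₁) = 0.0039983, e^(−t/τ₂) = 0.40874.
C₂ = 2.99·[1 − (5.5054·0.0039983 − 33.978·0.40874)/(-28.473)] = 2.99·0.51301 = 1.5339 g/L.

1.53 g/L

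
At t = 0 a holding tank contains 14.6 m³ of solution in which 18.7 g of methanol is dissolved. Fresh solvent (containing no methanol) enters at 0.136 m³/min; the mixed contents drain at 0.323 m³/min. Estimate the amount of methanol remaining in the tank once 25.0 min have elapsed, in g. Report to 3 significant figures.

9.60 g

Total volume: dV/dt = Q_in − Q_out = -0.18700 m³/min, so V(t) = 14.6 − 0.18700 t and V(25.0) = 9.9250 m³.
Solute balance: dm/dt = 0 − Q_out C = −Q_out m/V(t).
Separate: dm/m = −Q_out dt/V(t) ⇒ ln(m/m₀) = −(Q_out/(Q_in−Q_out)) ln(V/V₀).
m = m₀ (V₀/V)^(Q_out/(Q_in−Q_out)) = 18.7 × (14.6/9.9250)^(-1.7273) = 9.6009 g.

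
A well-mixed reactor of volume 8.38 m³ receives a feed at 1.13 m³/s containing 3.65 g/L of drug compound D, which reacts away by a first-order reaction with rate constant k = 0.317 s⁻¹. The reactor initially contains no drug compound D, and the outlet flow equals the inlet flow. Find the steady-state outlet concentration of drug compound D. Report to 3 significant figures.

1.09 g/L

Accumulation = in − out − consumed: V dC/dt = Q C_in − Q C − k V C.
Steady state (dC/dt = 0): C_ss = Q C_in/(Q + kV) = C_in/(1 + kV/Q).
C_ss = 1.13·3.65/(1.13 + 0.317·8.38) = 4.1245/3.7865 = 1.0893 g/L.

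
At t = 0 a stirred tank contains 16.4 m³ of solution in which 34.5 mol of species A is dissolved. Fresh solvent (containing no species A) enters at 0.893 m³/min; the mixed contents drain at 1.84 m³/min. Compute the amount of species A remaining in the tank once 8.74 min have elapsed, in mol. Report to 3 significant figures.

8.81 mol

Total volume: dV/dt = Q_in − Q_out = -0.94700 m³/min, so V(t) = 16.4 − 0.94700 t and V(8.74) = 8.1232 m³.
Species balance (pure solvent in): dm/dt = −Q_out · m/V(t).
Separate: dm/m = −Q_out dt/V(t) ⇒ ln(m/m₀) = −(Q_out/(Q_in−Q_out)) ln(V/V₀).
m = m₀ (V₀/V)^(Q_out/(Q_in−Q_out)) = 34.5 × (16.4/8.1232)^(-1.9430) = 8.8102 mol.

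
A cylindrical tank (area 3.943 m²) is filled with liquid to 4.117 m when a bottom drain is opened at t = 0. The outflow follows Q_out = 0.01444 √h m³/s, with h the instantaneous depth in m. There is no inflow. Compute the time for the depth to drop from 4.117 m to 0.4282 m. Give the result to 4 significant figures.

750.7 s

Volume balance on the tank: A dh/dt = −0.01444 √h.
∫ h^(−1/2) dh = −(0.01444/A) ∫ dt, giving 2√h = 2√h₀ − (0.01444/A) t.
t = 2A(√h₀ − √h)/0.01444 = 2·3.943·(√4.117 − √0.4282)/0.01444
  = 7.88600 × (2.02904 − 0.654370) / 0.01444 = 750.737 s.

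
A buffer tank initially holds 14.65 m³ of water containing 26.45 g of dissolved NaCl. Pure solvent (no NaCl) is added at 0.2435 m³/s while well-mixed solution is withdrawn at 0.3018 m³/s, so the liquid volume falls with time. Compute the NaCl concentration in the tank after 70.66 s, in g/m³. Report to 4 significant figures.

Total volume: dV/dt = Q_in − Q_out = -0.0583000 m³/s, so V(t) = 14.65 − 0.0583000 t and V(70.66) = 10.5305 m³.
No NaCl enters, so dm/dt = −Q_out · (m/V).
dm/m = −Q_out dt/(V₀ − 0.0583000 t); integrating gives ln(m/m₀) = −(Q_out/(Q_in−Q_out)) ln(V/V₀).
m = m₀ (V₀/V)^(Q_out/(Q_in−Q_out)) = 26.45 × (14.65/10.5305)^(-5.17667) = 4.78800 g.
C = m/V = 4.78800/10.5305 = 0.454679 g/m³.

0.4547 g/m³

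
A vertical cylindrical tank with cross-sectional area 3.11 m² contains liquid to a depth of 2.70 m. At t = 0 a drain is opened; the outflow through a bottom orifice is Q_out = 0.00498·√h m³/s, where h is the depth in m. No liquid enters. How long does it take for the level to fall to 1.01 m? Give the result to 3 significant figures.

797 s

A dh/dt = −Q_out = −0.00498 √h.
∫ h^(−1/2) dh = −(0.00498/A) ∫ dt, giving 2√h = 2√h₀ − (0.00498/A) t.
t = 2A(√h₀ − √h)/0.00498 = 2·3.11·(√2.70 − √1.01)/0.00498
  = 6.2200 × (1.6432 − 1.0050) / 0.00498 = 797.08 s.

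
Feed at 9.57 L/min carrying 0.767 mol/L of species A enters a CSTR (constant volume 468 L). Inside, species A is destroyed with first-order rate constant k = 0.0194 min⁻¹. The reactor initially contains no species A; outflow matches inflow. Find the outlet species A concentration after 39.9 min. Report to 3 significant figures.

Accumulation = in − out − consumed: V dC/dt = Q C_in − Q C − k V C.
dC/dt = (Q/V) C_in − (Q/V + k) C; effective rate a = Q/V + k = 0.020449 + 0.0194 = 0.039849 min⁻¹.
C_ss = Q C_in/(Q + kV) = 0.39359 mol/L; C(t) = C_ss + (C₀ − C_ss) e^(−a t).
C(39.9) = 0.39359 + (-0.39359)·e^(−0.039849·39.9) = 0.39359 + (-0.39359)·0.20393 = 0.31333 mol/L.

0.313 mol/L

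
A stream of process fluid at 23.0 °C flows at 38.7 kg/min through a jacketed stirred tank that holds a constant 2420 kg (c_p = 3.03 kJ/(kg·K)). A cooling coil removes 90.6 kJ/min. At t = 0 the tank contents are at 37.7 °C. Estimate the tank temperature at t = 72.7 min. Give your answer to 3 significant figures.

27.1 °C

M c_p dT/dt = ṁ c_p (T_in − T) − Q̇.
τ = M/ṁ = 62.532 min; T_ss = T_in − Q̇/(ṁ c_p) = 23.0 − 90.6/(38.7·3.03) = 22.227 °C.
Solution: T(t) = T_ss + (T₀ − T_ss) e^(−t/τ).
T(72.7) = 22.227 + (15.473)·e^(−72.7/62.532) = 22.227 + (15.473)·0.31267 = 27.065 °C.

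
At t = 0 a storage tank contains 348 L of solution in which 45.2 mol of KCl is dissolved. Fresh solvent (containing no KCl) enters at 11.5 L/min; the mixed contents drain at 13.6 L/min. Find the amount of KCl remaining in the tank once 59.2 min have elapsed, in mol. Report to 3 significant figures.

2.58 mol

Total volume: dV/dt = Q_in − Q_out = -2.1000 L/min, so V(t) = 348 − 2.1000 t and V(59.2) = 223.68 L.
No KCl enters, so dm/dt = −Q_out · (m/V).
dm/m = −Q_out dt/(V₀ − 2.1000 t); integrating gives ln(m/m₀) = −(Q_out/(Q_in−Q_out)) ln(V/V₀).
m = m₀ (V₀/V)^(Q_out/(Q_in−Q_out)) = 45.2 × (348/223.68)^(-6.4762) = 2.5824 mol.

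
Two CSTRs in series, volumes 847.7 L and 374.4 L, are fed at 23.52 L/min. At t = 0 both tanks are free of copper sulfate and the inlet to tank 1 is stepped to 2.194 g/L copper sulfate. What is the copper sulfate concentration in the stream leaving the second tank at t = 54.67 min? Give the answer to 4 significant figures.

1.388 g/L

Each tank obeys Vᵢ dCᵢ/dt = Q(Cᵢ₋₁ − Cᵢ), so τᵢ = Vᵢ/Q.
τ₁ = 847.7/23.52 = 36.0417 min; τ₂ = 374.4/23.52 = 15.9184 min.
Tank 1: C₁ = C_in(1 − e^(−t/τ₁)). Tank 2 (τ₁ ≠ τ₂): C₂ = C_in[1 − (τ₁ e^(−t/τ₁) − τ₂ e^(−t/τ₂))/(τ₁ − τ₂)].
At t = 54.67: e^(−t/τ₁) = 0.219401, e^(−t/τ₂) = 0.0322448.
C₂ = 2.194·[1 − (36.0417·0.219401 − 15.9184·0.0322448)/(20.1233)] = 2.194·0.632551 = 1.38782 g/L.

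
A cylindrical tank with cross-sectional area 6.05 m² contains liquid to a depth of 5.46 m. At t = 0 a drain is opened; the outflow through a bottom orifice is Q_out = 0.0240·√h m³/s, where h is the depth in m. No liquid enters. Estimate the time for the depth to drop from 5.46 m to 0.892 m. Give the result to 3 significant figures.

702 s

With no inflow, A dh/dt = −0.0240 √h.
This is separable: 2 d(√h)/dt = −0.0240/A, so √h = √h₀ − (0.0240/(2A)) t.
t = 2A(√h₀ − √h)/0.0240 = 2·6.05·(√5.46 − √0.892)/0.0240
  = 12.100 × (2.3367 − 0.94446) / 0.0240 = 701.90 s.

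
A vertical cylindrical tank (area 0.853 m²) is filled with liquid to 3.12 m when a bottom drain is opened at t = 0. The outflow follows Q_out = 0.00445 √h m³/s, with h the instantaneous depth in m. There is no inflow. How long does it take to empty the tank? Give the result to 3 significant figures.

677 s

A dh/dt = −Q_out = −0.00445 √h.
This is separable: 2 d(√h)/dt = −0.00445/A, so √h = √h₀ − (0.00445/(2A)) t.
Tank is empty when √h = 0: t_empty = 2A√h₀/0.00445.
t_empty = 2·0.853·√3.12/0.00445 = 1.7060·1.7664/0.00445 = 677.17 s.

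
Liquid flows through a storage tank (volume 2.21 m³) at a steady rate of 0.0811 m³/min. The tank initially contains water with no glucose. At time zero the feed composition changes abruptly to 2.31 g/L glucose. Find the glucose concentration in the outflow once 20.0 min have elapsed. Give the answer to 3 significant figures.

1.20 g/L

Mass balance on the solute (V constant): V dC/dt = Q(C_in − C).
Time constant τ = V/Q = 2.21/0.0811 = 27.250 min.
Solution: C(t) = C_in + (C₀ − C_in) e^(−t/τ).
C(20.0) = 2.31 + (0 − 2.31)·e^(−20.0/27.250) = 2.31 + (-2.3100)·0.48002 = 1.2012 g/L.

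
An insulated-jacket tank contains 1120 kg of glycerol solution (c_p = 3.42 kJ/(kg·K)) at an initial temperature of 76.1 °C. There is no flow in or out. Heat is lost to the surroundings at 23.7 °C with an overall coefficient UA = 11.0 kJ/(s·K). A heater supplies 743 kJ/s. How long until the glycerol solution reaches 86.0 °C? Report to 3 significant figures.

Lumped-capacitance energy balance: M c_p dT/dt = UA(T_amb − T) + Q̇.
τ = M c_p/UA = 348.22 s; T_ss = T_amb + Q̇/UA = 23.7 + 743/11.0 = 91.245 °C.
T(t) = T_ss + (T₀ − T_ss)e^(−t/τ); set T = 86.0:
t = −τ ln[(T − T_ss)/(T₀ − T_ss)] = −348.22 · ln(0.34634) = 369.23 s.

369 s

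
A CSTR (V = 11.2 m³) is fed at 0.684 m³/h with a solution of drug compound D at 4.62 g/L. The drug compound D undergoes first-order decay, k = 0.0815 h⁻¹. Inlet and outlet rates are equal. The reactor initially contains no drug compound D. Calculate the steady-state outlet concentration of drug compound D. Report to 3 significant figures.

1.98 g/L

Accumulation = in − out − consumed: V dC/dt = Q C_in − Q C − k V C.
Steady state (dC/dt = 0): C_ss = Q C_in/(Q + kV) = C_in/(1 + kV/Q).
C_ss = 0.684·4.62/(0.684 + 0.0815·11.2) = 3.1601/1.5968 = 1.9790 g/L.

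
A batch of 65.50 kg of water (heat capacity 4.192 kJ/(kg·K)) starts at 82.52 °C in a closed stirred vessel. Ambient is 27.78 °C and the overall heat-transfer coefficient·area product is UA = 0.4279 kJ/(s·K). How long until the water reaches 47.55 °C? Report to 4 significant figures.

M c_p dT/dt = −UA(T − T_amb).
τ = M c_p/UA = 641.683 s; T_ss = T_amb = 27.7800 °C.
T(t) = T_ss + (T₀ − T_ss)e^(−t/τ); set T = 47.55:
t = −τ ln[(T − T_ss)/(T₀ − T_ss)] = −641.683 · ln(0.361162) = 653.508 s.

653.5 s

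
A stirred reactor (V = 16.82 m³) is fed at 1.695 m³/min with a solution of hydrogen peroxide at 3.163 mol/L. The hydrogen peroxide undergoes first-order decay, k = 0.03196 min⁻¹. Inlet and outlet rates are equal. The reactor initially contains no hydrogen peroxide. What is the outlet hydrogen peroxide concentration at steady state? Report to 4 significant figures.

V dC/dt = Q(C_in − C) − k V C.
Steady state (dC/dt = 0): C_ss = Q C_in/(Q + kV) = C_in/(1 + kV/Q).
C_ss = 1.695·3.163/(1.695 + 0.03196·16.82) = 5.36128/2.23257 = 2.40140 mol/L.

2.401 mol/L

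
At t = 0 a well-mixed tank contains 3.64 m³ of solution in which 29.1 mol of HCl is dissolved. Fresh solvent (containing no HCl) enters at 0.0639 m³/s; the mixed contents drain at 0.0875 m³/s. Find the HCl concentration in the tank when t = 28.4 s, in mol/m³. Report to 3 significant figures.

Total volume: dV/dt = Q_in − Q_out = -0.023600 m³/s, so V(t) = 3.64 − 0.023600 t and V(28.4) = 2.9698 m³.
Species balance (pure solvent in): dm/dt = −Q_out · m/V(t).
dm/m = −Q_out dt/(V₀ − 0.023600 t); integrating gives ln(m/m₀) = −(Q_out/(Q_in−Q_out)) ln(V/V₀).
m = m₀ (V₀/V)^(Q_out/(Q_in−Q_out)) = 29.1 × (3.64/2.9698)^(-3.7076) = 13.684 mol.
C = m/V = 13.684/2.9698 = 4.6078 mol/m³.

4.61 mol/m³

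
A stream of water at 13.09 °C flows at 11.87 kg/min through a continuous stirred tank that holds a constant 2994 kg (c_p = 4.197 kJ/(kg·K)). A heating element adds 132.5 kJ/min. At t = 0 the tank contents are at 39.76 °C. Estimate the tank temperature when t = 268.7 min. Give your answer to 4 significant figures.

M c_p dT/dt = ṁ c_p (T_in − T) + Q̇.
Rearrange: dT/dt = (T_ss − T)/τ with τ = M/ṁ = 252.233 min and T_ss = T_in + Q̇/(ṁ c_p) = 15.7497 °C.
T approaches T_ss exponentially: T(t) = T_ss + (T₀ − T_ss) e^(−t/τ).
T(268.7) = 15.7497 + (24.0103)·e^(−268.7/252.233) = 15.7497 + (24.0103)·0.344629 = 24.0243 °C.

24.02 °C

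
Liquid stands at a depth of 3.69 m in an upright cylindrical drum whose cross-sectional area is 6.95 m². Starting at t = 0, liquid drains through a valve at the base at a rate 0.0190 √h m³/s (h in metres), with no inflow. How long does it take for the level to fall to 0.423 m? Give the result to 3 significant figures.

A dh/dt = −Q_out = −0.0190 √h.
∫ h^(−1/2) dh = −(0.0190/A) ∫ dt, giving 2√h = 2√h₀ − (0.0190/A) t.
t = 2A(√h₀ − √h)/0.0190 = 2·6.95·(√3.69 − √0.423)/0.0190
  = 13.900 × (1.9209 − 0.65038) / 0.0190 = 929.51 s.

930 s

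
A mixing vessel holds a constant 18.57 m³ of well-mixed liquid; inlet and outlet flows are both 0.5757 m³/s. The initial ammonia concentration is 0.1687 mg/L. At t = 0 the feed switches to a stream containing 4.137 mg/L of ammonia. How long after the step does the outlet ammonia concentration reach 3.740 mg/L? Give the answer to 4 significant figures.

Species balance: V dC/dt = Q(C_in − C) ⇒ τ = V/Q = 32.2564 s.
C(t) = C_in + (C₀ − C_in) e^(−t/τ). Set C = 3.740 and solve for t:
e^(−t/τ) = (C − C_in)/(C₀ − C_in) = (3.740 − 4.137)/(0.1687 − 4.137) = 0.100043
t = −τ ln(…) = 32.2564 × 2.30216 = 74.2593 s.

74.26 s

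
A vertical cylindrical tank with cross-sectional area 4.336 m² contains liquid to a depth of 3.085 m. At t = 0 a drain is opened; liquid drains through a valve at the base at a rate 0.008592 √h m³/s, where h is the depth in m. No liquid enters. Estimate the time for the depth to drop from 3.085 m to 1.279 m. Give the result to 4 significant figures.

631.3 s

A dh/dt = −Q_out = −0.008592 √h.
∫ h^(−1/2) dh = −(0.008592/A) ∫ dt, giving 2√h = 2√h₀ − (0.008592/A) t.
t = 2A(√h₀ − √h)/0.008592 = 2·4.336·(√3.085 − √1.279)/0.008592
  = 8.67200 × (1.75642 − 1.13093) / 0.008592 = 631.312 s.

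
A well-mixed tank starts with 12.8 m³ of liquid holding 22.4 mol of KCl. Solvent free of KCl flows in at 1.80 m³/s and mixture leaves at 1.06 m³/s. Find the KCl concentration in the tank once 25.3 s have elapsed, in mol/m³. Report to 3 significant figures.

0.195 mol/m³

Let m(t) be the amount of KCl. Volume: V(t) = V₀ + (Q_in − Q_out) t = 12.8 + 0.74000 t; V(25.3) = 31.522 m³.
Species balance (pure solvent in): dm/dt = −Q_out · m/V(t).
dm/m = −Q_out dt/(V₀ + 0.74000 t); integrating gives ln(m/m₀) = −(Q_out/(Q_in−Q_out)) ln(V/V₀).
m = m₀ (V₀/V)^(Q_out/(Q_in−Q_out)) = 22.4 × (12.8/31.522)^(1.4324) = 6.1601 mol.
C = m/V = 6.1601/31.522 = 0.19542 mol/m³.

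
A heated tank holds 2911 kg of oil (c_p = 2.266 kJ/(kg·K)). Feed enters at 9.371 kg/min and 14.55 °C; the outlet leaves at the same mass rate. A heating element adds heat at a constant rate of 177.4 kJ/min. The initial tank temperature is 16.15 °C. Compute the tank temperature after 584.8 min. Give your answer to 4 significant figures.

21.88 °C

M c_p dT/dt = ṁ c_p (T_in − T) + Q̇.
Rearrange: dT/dt = (T_ss − T)/τ with τ = M/ṁ = 310.639 min and T_ss = T_in + Q̇/(ṁ c_p) = 22.9043 °C.
T approaches T_ss exponentially: T(t) = T_ss + (T₀ − T_ss) e^(−t/τ).
T(584.8) = 22.9043 + (-6.75426)·e^(−584.8/310.639) = 22.9043 + (-6.75426)·0.152198 = 21.8763 °C.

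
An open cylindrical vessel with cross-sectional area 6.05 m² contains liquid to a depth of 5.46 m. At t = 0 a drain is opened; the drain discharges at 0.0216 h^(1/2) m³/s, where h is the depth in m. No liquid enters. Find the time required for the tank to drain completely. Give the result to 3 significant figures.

1310 s

Accumulation of liquid (constant cross-section A): A dh/dt = −0.0216 √h.
∫ h^(−1/2) dh = −(0.0216/A) ∫ dt, giving 2√h = 2√h₀ − (0.0216/A) t.
Set h = 0: 2√h₀ = (0.0216/A) t_empty ⇒ t_empty = 2A√h₀/0.0216.
t_empty = 2·6.05·√5.46/0.0216 = 12.100·2.3367/0.0216 = 1309.0 s.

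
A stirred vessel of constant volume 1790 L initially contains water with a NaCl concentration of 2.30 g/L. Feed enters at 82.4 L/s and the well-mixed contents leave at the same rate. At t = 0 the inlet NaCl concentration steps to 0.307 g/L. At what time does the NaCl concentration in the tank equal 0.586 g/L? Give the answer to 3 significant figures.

42.7 s

Species balance: V dC/dt = Q(C_in − C) ⇒ τ = V/Q = 21.723 s.
C(t) = C_in + (C₀ − C_in) e^(−t/τ). Set C = 0.586 and solve for t:
e^(−t/τ) = (C − C_in)/(C₀ − C_in) = (0.586 − 0.307)/(2.30 − 0.307) = 0.13999
t = −τ ln(…) = 21.723 × 1.9662 = 42.712 s.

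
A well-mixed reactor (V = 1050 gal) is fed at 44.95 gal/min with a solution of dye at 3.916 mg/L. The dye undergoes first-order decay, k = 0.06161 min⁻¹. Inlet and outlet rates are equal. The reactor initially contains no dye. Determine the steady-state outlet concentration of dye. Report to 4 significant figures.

1.605 mg/L

V dC/dt = Q(C_in − C) − k V C.
At steady state: 0 = Q C_in − (Q + kV) C_ss, so C_ss = Q C_in/(Q + kV).
C_ss = 44.95·3.916/(44.95 + 0.06161·1050) = 176.024/109.641 = 1.60547 mg/L.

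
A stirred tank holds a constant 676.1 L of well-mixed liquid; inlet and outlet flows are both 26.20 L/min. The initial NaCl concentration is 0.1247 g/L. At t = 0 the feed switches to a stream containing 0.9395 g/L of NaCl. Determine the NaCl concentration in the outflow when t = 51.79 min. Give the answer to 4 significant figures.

Unsteady species balance (constant V, well mixed): V dC/dt = Q(C_in − C).
So dC/dt = (C_in − C)/τ with τ = V/Q = 676.1/26.20 = 25.8053 min.
This is linear first-order; C(t) = C_in + (C₀ − C_in) e^(−t/τ).
C(51.79) = 0.9395 + (0.1247 − 0.9395)·e^(−51.79/25.8053) = 0.9395 + (-0.814800)·0.134398 = 0.829992 g/L.

0.8300 g/L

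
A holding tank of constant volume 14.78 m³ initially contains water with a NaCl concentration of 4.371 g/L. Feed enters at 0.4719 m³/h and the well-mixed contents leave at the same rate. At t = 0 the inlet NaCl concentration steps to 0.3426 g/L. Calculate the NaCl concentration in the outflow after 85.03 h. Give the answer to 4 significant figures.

0.6093 g/L

Transient balance on the dissolved component: V dC/dt = Q(C_in − C).
So dC/dt = (C_in − C)/τ with τ = V/Q = 14.78/0.4719 = 31.3202 h.
Solution: C(t) = C_in + (C₀ − C_in) e^(−t/τ).
C(85.03) = 0.3426 + (4.371 − 0.3426)·e^(−85.03/31.3202) = 0.3426 + (4.02840)·0.0662141 = 0.609337 g/L.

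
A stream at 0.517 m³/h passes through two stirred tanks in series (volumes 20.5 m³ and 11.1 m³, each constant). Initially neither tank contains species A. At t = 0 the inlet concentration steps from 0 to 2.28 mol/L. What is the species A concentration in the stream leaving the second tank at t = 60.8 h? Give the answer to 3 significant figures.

Species balance on tank i: dCᵢ/dt = (Cᵢ₋₁ − Cᵢ)/τᵢ with τᵢ = Vᵢ/Q.
τ₁ = 20.5/0.517 = 39.652 h; τ₂ = 11.1/0.517 = 21.470 h.
Solving the cascade with C₁(0)=C₂(0)=0 gives C₂(t) = C_in[1 − (τ₁ e^(−t/τ₁) − τ₂ e^(−t/τ₂))/(τ₁ − τ₂)].
At t = 60.8: e^(−t/τ₁) = 0.21581, e^(−t/τ₂) = 0.058903.
C₂ = 2.28·[1 − (39.652·0.21581 − 21.470·0.058903)/(18.182)] = 2.28·0.59890 = 1.3655 mol/L.

1.37 mol/L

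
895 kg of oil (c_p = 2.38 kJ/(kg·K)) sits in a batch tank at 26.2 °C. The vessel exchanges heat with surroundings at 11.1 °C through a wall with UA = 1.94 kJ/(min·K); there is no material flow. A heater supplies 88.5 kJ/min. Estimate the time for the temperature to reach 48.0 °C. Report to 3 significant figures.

Lumped-capacitance energy balance: M c_p dT/dt = UA(T_amb − T) + Q̇.
τ = M c_p/UA = 1098.0 min; T_ss = T_amb + Q̇/UA = 11.1 + 88.5/1.94 = 56.719 °C.
T(t) = T_ss + (T₀ − T_ss)e^(−t/τ); set T = 48.0:
t = −τ ln[(T − T_ss)/(T₀ − T_ss)] = −1098.0 · ln(0.28568) = 1375.7 min.

1380 min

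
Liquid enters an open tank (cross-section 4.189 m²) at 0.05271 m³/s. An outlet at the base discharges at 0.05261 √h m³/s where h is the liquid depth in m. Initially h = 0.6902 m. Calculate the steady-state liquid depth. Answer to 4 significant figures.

Accumulation of liquid (constant cross-section A): A dh/dt = Q_in − 0.05261 √h. At steady state dh/dt = 0:
Q_in = 0.05261 √h_ss ⇒ √h_ss = 0.05271/0.05261 = 1.00190.
h_ss = 1.00190² = 1.00381 m. (Since h₀ = 0.6902 m < h_ss, the level will rise toward this value.)

1.004 m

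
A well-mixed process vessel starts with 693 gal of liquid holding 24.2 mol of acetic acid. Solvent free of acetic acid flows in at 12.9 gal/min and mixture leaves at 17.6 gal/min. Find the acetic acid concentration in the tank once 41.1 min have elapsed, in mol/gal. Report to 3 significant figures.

0.0142 mol/gal

Let m(t) be the amount of acetic acid. Volume: V(t) = V₀ + (Q_in − Q_out) t = 693 − 4.7000 t; V(41.1) = 499.83 gal.
Species balance (pure solvent in): dm/dt = −Q_out · m/V(t).
dm/m = −Q_out dt/(V₀ − 4.7000 t); integrating gives ln(m/m₀) = −(Q_out/(Q_in−Q_out)) ln(V/V₀).
m = m₀ (V₀/V)^(Q_out/(Q_in−Q_out)) = 24.2 × (693/499.83)^(-3.7447) = 7.1188 mol.
C = m/V = 7.1188/499.83 = 0.014242 mol/gal.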